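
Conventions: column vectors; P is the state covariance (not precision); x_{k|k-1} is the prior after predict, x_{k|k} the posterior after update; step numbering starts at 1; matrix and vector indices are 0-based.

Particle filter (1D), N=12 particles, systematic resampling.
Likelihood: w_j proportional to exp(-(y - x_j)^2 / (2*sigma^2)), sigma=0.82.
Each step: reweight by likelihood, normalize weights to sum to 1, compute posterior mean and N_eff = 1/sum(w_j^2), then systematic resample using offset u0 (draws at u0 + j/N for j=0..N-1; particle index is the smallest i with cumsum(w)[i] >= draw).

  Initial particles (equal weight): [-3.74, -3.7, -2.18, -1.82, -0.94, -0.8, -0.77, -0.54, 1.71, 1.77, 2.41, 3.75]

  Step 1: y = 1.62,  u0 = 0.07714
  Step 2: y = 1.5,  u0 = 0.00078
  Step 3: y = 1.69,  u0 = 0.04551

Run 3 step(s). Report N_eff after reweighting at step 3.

step 1: w=[0.0000, 0.0000, 0.0000, 0.0001, 0.0028, 0.0047, 0.0053, 0.0115, 0.3673, 0.3634, 0.2323, 0.0127]  mean=1.8616  Neff=3.1131  idx=[8, 8, 8, 8, 9, 9, 9, 9, 9, 10, 10, 11]
step 2: w=[0.0997, 0.0997, 0.0997, 0.0997, 0.0975, 0.0975, 0.0975, 0.0975, 0.0975, 0.0556, 0.0556, 0.0024]  mean=1.8220  Neff=10.6956  idx=[0, 0, 1, 2, 3, 4, 5, 5, 6, 7, 8, 9]
step 3: w=[0.0858, 0.0858, 0.0858, 0.0858, 0.0858, 0.0854, 0.0854, 0.0854, 0.0854, 0.0854, 0.0854, 0.0584]  mean=1.7816  Neff=11.9029  idx=[0, 1, 2, 3, 4, 5, 6, 7, 8, 9, 10, 11]

N_eff = 11.9029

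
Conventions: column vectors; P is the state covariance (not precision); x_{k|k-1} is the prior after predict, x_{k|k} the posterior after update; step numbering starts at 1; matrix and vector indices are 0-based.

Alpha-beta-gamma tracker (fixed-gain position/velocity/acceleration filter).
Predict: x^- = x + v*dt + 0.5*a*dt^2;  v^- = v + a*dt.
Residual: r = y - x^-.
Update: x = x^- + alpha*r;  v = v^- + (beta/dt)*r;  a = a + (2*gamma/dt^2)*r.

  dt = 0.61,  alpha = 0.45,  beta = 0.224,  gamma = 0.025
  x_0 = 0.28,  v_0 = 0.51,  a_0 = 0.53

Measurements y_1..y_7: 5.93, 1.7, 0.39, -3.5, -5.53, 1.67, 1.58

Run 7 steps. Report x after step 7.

step 1: x_pred=0.6897  r=5.2403  x^+=3.0478  v^+=2.7576  a^+=1.2342
step 2: x_pred=4.9596  r=-3.2596  x^+=3.4928  v^+=2.3135  a^+=0.7962
step 3: x_pred=5.0521  r=-4.6621  x^+=2.9542  v^+=1.0871  a^+=0.1697
step 4: x_pred=3.6489  r=-7.1489  x^+=0.4319  v^+=-1.4345  a^+=-0.7909
step 5: x_pred=-0.5903  r=-4.9397  x^+=-2.8132  v^+=-3.7309  a^+=-1.4547
step 6: x_pred=-5.3597  r=7.0297  x^+=-2.1963  v^+=-2.0369  a^+=-0.5101
step 7: x_pred=-3.5337  r=5.1137  x^+=-1.2325  v^+=-0.4702  a^+=0.1771

x_post = -1.2325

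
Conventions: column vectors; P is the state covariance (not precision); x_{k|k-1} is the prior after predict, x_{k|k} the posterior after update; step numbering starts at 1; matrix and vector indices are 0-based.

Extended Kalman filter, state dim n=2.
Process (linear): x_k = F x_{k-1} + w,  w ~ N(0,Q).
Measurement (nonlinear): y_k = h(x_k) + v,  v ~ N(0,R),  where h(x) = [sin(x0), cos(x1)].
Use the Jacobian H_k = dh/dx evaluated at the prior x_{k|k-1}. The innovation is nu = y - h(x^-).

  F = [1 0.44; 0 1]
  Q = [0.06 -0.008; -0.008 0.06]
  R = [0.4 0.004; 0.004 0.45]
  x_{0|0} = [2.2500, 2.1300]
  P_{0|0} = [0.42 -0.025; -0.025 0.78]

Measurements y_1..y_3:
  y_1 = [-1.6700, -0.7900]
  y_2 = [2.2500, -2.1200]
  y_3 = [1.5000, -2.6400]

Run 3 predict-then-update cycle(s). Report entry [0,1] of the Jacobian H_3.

step 1: x^-=[3.1872, 2.1300]  P^-=[0.6090 0.3102; 0.3102 0.8400]  H_jac=[-0.9990 0.0000; 0.0000 -0.8477]  S=[1.0077 0.2667; 0.2667 1.0536]  K=[-0.5763 -0.1037; -0.1379 -0.6409]  nu=[-1.6244, -0.2595]  x^+=[4.1502, 2.5203]  P^+=[0.2312 0.0578; 0.0578 0.3409]
step 2: x^-=[5.2591, 2.5203]  P^-=[0.4080 0.1998; 0.1998 0.4009]  H_jac=[0.5199 0.0000; 0.0000 -0.5821]  S=[0.5103 -0.0565; -0.0565 0.5858]  K=[0.3980 -0.1601; 0.1612 -0.3828]  nu=[3.1042, -1.3069]  x^+=[6.7038, 3.5209]  P^+=[0.3050 0.1211; 0.1211 0.2948]
step 3: x^-=[8.2530, 3.5209]  P^-=[0.5286 0.2428; 0.2428 0.3548]  H_jac=[-0.3885 0.0000; 0.0000 0.3703]  S=[0.4798 -0.0309; -0.0309 0.4987]  K=[-0.4181 0.1544; -0.1803 0.2523]  nu=[0.5786, -1.7111]  x^+=[7.7470, 2.9849]  P^+=[0.4288 0.1831; 0.1831 0.3047]

H_jac[0,1] = 0.0000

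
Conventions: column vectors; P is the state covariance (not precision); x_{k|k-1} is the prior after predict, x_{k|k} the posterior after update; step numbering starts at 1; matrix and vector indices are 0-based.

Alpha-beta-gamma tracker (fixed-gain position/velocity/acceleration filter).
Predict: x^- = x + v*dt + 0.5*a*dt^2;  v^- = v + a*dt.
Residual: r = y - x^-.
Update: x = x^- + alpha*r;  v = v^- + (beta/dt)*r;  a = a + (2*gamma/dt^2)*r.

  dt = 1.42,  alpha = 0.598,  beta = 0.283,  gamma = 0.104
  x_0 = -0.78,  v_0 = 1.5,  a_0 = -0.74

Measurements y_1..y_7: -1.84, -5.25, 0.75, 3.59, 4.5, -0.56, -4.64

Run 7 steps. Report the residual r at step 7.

step 1: x_pred=0.6039  r=-2.4439  x^+=-0.8575  v^+=-0.0379  a^+=-0.9921
step 2: x_pred=-1.9115  r=-3.3385  x^+=-3.9079  v^+=-2.1120  a^+=-1.3365
step 3: x_pred=-8.2544  r=9.0044  x^+=-2.8698  v^+=-2.2152  a^+=-0.4076
step 4: x_pred=-6.4264  r=10.0164  x^+=-0.4366  v^+=-0.7979  a^+=0.6256
step 5: x_pred=-0.9388  r=5.4388  x^+=2.3136  v^+=1.1744  a^+=1.1866
step 6: x_pred=5.1776  r=-5.7376  x^+=1.7465  v^+=1.7160  a^+=0.5948
step 7: x_pred=4.7828  r=-9.4228  x^+=-0.8520  v^+=0.6826  a^+=-0.3772

resid = -9.4228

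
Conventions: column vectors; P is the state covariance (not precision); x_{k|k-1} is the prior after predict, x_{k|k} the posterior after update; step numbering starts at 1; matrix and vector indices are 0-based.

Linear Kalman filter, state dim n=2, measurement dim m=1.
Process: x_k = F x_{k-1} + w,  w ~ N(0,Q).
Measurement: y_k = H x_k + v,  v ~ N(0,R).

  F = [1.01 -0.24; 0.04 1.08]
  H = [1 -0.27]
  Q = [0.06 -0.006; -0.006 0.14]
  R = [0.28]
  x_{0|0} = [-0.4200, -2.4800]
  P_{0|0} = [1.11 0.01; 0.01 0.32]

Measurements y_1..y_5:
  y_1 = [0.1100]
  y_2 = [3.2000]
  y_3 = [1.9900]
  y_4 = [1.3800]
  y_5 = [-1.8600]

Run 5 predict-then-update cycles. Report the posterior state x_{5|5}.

step 1: x^-=[0.1710, -2.6952]  P^-=[1.2059 -0.0333; -0.0333 0.5159]  S=[1.5415]  K=[0.7881; -0.1120]  nu=[-0.7887]  x^+=[-0.4506, -2.6069]  P^+=[0.2484 0.1027; 0.1027 0.4966]
step 2: x^-=[0.1706, -2.8335]  P^-=[0.2922 -0.0136; -0.0136 0.7285]  S=[0.6327]  K=[0.4677; -0.3324]  nu=[2.2644]  x^+=[1.2296, -3.5862]  P^+=[0.1538 0.0847; 0.0847 0.6586]
step 3: x^-=[2.1025, -3.8239]  P^-=[0.2138 -0.0789; -0.0789 0.9157]  S=[0.6031]  K=[0.3898; -0.5407]  nu=[-1.1450]  x^+=[1.6563, -3.2048]  P^+=[0.1222 0.0482; 0.0482 0.7394]
step 4: x^-=[2.4420, -3.3949]  P^-=[0.2038 -0.1406; -0.1406 1.0068]  S=[0.6331]  K=[0.3819; -0.6514]  nu=[-1.9786]  x^+=[1.6864, -2.1061]  P^+=[0.1115 0.0169; 0.0169 0.7382]
step 5: x^-=[2.2087, -2.2071]  P^-=[0.2080 -0.1745; -0.1745 1.0026]  S=[0.6554]  K=[0.3893; -0.6794]  nu=[-4.6647]  x^+=[0.3926, 0.9619]  P^+=[0.1087 -0.0012; -0.0012 0.7002]

x_post = [0.3926, 0.9619]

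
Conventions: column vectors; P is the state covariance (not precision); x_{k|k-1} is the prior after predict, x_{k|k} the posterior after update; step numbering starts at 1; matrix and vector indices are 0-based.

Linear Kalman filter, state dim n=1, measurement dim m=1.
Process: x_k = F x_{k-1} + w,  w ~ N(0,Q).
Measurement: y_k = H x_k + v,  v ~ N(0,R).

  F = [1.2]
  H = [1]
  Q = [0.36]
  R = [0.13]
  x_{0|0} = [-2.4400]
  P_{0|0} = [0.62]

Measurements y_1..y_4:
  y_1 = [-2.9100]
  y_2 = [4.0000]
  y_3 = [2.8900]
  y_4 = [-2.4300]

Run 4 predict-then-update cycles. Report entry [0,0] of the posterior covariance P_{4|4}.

P_post[0,0] = 0.1036

step 1: x^-=[-2.9280]  P^-=[1.2528]  S=[1.3828]  K=[0.9060]  nu=[0.0180]  x^+=[-2.9117]  P^+=[0.1178]
step 2: x^-=[-3.4940]  P^-=[0.5296]  S=[0.6596]  K=[0.8029]  nu=[7.4940]  x^+=[2.5230]  P^+=[0.1044]
step 3: x^-=[3.0276]  P^-=[0.5103]  S=[0.6403]  K=[0.7970]  nu=[-0.1376]  x^+=[2.9179]  P^+=[0.1036]
step 4: x^-=[3.5015]  P^-=[0.5092]  S=[0.6392]  K=[0.7966]  nu=[-5.9315]  x^+=[-1.2236]  P^+=[0.1036]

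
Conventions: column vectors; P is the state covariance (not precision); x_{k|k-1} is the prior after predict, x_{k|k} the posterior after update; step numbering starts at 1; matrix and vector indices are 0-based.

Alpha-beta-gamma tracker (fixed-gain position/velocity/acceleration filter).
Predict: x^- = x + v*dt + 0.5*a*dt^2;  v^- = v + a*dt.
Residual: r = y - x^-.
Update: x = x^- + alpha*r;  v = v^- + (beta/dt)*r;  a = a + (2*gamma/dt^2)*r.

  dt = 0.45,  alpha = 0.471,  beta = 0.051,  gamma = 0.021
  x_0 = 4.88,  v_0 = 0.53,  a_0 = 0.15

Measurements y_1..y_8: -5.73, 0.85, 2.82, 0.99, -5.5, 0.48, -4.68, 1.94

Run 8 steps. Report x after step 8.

x_post = -2.3284

step 1: x_pred=5.1337  r=-10.8637  x^+=0.0169  v^+=-0.6337  a^+=-2.1032
step 2: x_pred=-0.4812  r=1.3312  x^+=0.1458  v^+=-1.4293  a^+=-1.8271
step 3: x_pred=-0.6824  r=3.5024  x^+=0.9672  v^+=-1.8545  a^+=-1.1007
step 4: x_pred=0.0212  r=0.9688  x^+=0.4775  v^+=-2.2401  a^+=-0.8998
step 5: x_pred=-0.6216  r=-4.8784  x^+=-2.9193  v^+=-3.1978  a^+=-1.9116
step 6: x_pred=-4.5519  r=5.0319  x^+=-2.1819  v^+=-3.4878  a^+=-0.8679
step 7: x_pred=-3.8392  r=-0.8408  x^+=-4.2352  v^+=-3.9736  a^+=-1.0423
step 8: x_pred=-6.1289  r=8.0689  x^+=-2.3284  v^+=-3.5282  a^+=0.6313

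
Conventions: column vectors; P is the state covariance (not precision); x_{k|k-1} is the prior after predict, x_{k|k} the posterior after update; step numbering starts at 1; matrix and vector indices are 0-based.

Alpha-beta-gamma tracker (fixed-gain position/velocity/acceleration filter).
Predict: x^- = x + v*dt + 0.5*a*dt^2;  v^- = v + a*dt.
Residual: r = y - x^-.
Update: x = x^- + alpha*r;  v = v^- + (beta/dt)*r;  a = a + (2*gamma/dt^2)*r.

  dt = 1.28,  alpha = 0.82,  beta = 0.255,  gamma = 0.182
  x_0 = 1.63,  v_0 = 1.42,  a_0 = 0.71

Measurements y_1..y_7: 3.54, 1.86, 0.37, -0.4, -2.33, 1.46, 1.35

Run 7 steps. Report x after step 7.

step 1: x_pred=4.0292  r=-0.4892  x^+=3.6281  v^+=2.2313  a^+=0.6013
step 2: x_pred=6.9768  r=-5.1168  x^+=2.7810  v^+=1.9817  a^+=-0.5355
step 3: x_pred=4.8789  r=-4.5089  x^+=1.1816  v^+=0.3980  a^+=-1.5372
step 4: x_pred=0.4318  r=-0.8318  x^+=-0.2503  v^+=-1.7353  a^+=-1.7220
step 5: x_pred=-3.8821  r=1.5521  x^+=-2.6094  v^+=-3.6303  a^+=-1.3772
step 6: x_pred=-8.3843  r=9.8443  x^+=-0.3120  v^+=-3.4318  a^+=0.8099
step 7: x_pred=-4.0412  r=5.3912  x^+=0.3796  v^+=-1.3211  a^+=2.0077

x_post = 0.3796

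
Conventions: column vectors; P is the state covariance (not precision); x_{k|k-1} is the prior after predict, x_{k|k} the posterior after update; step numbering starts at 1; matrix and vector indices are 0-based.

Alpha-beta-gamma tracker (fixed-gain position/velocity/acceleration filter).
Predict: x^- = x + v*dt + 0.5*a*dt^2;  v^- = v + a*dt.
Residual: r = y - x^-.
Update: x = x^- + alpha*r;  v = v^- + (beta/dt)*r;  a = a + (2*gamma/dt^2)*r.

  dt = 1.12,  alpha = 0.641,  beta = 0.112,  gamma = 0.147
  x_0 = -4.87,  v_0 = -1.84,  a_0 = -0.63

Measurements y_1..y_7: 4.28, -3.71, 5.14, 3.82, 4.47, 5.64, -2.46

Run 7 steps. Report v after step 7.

step 1: x_pred=-7.3259  r=11.6059  x^+=0.1135  v^+=-1.3850  a^+=2.0901
step 2: x_pred=-0.1268  r=-3.5832  x^+=-2.4236  v^+=0.5976  a^+=1.2503
step 3: x_pred=-0.9701  r=6.1101  x^+=2.9465  v^+=2.6090  a^+=2.6824
step 4: x_pred=7.5510  r=-3.7310  x^+=5.1594  v^+=5.2402  a^+=1.8079
step 5: x_pred=12.1623  r=-7.6923  x^+=7.2316  v^+=6.4958  a^+=0.0050
step 6: x_pred=14.5100  r=-8.8700  x^+=8.8243  v^+=5.6145  a^+=-2.0739
step 7: x_pred=13.8118  r=-16.2718  x^+=3.3816  v^+=1.6645  a^+=-5.8876

v_post = 1.6645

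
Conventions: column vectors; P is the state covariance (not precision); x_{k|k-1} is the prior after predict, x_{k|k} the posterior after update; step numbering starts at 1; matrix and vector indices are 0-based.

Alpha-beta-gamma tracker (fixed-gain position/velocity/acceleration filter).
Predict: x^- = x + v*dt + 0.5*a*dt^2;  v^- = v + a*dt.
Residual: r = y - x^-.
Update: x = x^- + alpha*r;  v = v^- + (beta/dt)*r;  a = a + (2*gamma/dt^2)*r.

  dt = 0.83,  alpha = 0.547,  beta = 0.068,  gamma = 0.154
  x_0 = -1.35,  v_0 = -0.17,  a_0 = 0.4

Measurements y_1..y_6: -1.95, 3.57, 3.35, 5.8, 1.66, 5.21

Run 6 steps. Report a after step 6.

a_post = -4.0027

step 1: x_pred=-1.3533  r=-0.5967  x^+=-1.6797  v^+=0.1131  a^+=0.1332
step 2: x_pred=-1.5399  r=5.1099  x^+=1.2552  v^+=0.6423  a^+=2.4178
step 3: x_pred=2.6212  r=0.7288  x^+=3.0198  v^+=2.7088  a^+=2.7437
step 4: x_pred=6.2132  r=-0.4132  x^+=5.9872  v^+=4.9522  a^+=2.5589
step 5: x_pred=10.9790  r=-9.3190  x^+=5.8815  v^+=6.3127  a^+=-1.6075
step 6: x_pred=10.5673  r=-5.3573  x^+=7.6369  v^+=4.5395  a^+=-4.0027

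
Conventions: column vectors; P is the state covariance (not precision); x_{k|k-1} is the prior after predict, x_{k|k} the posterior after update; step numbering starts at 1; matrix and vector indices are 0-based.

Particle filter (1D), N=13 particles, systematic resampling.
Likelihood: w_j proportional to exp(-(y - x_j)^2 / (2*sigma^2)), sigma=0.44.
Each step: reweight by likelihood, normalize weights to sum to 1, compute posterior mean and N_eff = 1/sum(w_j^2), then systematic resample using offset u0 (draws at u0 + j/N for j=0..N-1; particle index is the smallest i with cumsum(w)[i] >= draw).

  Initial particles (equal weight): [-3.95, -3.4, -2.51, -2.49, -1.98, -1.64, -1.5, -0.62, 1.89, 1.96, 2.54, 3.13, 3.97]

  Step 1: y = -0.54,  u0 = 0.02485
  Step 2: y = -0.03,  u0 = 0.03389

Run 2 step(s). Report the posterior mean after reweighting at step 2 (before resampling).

post_mean = -0.6210

step 1: w=[0.0000, 0.0000, 0.0000, 0.0000, 0.0042, 0.0391, 0.0823, 0.8744, 0.0000, 0.0000, 0.0000, 0.0000, 0.0000]  mean=-0.7381  Neff=1.2939  idx=[5, 6, 7, 7, 7, 7, 7, 7, 7, 7, 7, 7, 7]
step 2: w=[0.0003, 0.0008, 0.0908, 0.0908, 0.0908, 0.0908, 0.0908, 0.0908, 0.0908, 0.0908, 0.0908, 0.0908, 0.0908]  mean=-0.6210  Neff=11.0245  idx=[2, 3, 4, 4, 5, 6, 7, 8, 9, 9, 10, 11, 12]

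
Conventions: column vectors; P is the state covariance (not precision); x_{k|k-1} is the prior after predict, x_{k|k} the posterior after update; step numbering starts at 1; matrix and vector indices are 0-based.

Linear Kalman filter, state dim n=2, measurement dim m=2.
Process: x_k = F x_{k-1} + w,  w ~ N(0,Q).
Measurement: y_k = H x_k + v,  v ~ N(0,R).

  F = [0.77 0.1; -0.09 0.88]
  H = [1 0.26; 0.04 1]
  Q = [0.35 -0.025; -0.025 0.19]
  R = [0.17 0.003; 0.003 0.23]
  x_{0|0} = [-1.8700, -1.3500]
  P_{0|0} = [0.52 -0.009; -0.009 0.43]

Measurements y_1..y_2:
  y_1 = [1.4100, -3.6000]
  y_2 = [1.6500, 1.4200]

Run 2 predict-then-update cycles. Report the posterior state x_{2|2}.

x_post = [1.3703, -0.2304]

step 1: x^-=[-1.5749, -1.0197]  P^-=[0.6612 -0.0292; -0.0292 0.5286]  S=[0.8518 0.1374; 0.1374 0.7574]  K=[0.7911 -0.1471; 0.0152 0.6937]  nu=[3.2500, -2.5173]  x^+=[1.3666, -2.7166]  P^+=[0.1437 -0.0372; -0.0372 0.1611]
step 2: x^-=[0.7807, -2.5136]  P^-=[0.4311 -0.0457; -0.0457 0.3218]  S=[0.5991 0.0578; 0.0578 0.5488]  K=[0.7120 -0.1267; 0.0073 0.5822]  nu=[1.5229, 3.9024]  x^+=[1.3703, -0.2304]  P^+=[0.1290 -0.0322; -0.0322 0.1352]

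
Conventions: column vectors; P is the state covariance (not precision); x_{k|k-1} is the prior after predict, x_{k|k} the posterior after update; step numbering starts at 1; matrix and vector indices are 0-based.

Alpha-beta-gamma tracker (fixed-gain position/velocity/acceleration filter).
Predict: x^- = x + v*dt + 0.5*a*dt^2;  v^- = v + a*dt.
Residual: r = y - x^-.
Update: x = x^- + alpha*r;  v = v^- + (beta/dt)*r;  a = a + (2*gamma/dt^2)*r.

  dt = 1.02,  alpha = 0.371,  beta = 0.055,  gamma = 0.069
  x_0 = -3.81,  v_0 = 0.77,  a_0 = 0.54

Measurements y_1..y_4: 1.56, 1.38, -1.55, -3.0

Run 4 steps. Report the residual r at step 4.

resid = -9.0808

step 1: x_pred=-2.7437  r=4.3037  x^+=-1.1470  v^+=1.5529  a^+=1.1108
step 2: x_pred=1.0148  r=0.3652  x^+=1.1503  v^+=2.7056  a^+=1.1593
step 3: x_pred=4.5131  r=-6.0631  x^+=2.2637  v^+=3.5612  a^+=0.3551
step 4: x_pred=6.0808  r=-9.0808  x^+=2.7118  v^+=3.4337  a^+=-0.8494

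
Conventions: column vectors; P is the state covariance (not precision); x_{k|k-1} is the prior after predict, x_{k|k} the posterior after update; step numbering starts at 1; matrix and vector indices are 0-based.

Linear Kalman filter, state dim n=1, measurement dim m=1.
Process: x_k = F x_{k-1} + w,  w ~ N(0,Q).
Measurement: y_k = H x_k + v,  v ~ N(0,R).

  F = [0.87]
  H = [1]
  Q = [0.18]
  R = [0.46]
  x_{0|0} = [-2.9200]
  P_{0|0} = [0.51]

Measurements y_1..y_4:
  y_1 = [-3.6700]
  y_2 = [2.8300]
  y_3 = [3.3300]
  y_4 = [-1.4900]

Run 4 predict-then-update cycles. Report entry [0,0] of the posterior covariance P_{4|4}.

P_post[0,0] = 0.1911

step 1: x^-=[-2.5404]  P^-=[0.5660]  S=[1.0260]  K=[0.5517]  nu=[-1.1296]  x^+=[-3.1636]  P^+=[0.2538]
step 2: x^-=[-2.7523]  P^-=[0.3721]  S=[0.8321]  K=[0.4472]  nu=[5.5823]  x^+=[-0.2561]  P^+=[0.2057]
step 3: x^-=[-0.2228]  P^-=[0.3357]  S=[0.7957]  K=[0.4219]  nu=[3.5528]  x^+=[1.2761]  P^+=[0.1941]
step 4: x^-=[1.1102]  P^-=[0.3269]  S=[0.7869]  K=[0.4154]  nu=[-2.6002]  x^+=[0.0300]  P^+=[0.1911]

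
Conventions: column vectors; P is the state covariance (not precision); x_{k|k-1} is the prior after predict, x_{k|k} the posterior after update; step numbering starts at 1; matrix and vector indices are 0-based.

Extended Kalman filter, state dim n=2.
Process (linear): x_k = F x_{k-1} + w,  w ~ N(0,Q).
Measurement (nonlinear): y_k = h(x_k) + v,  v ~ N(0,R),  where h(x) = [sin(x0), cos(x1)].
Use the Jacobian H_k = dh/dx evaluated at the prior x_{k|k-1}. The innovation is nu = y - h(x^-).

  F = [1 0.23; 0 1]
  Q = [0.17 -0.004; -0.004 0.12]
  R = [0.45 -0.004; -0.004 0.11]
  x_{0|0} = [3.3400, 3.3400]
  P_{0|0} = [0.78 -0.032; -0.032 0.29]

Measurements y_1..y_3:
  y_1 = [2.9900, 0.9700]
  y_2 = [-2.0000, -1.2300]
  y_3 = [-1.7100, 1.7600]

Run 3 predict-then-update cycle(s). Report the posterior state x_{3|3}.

step 1: x^-=[4.1082, 3.3400]  P^-=[0.9506 0.0307; 0.0307 0.4100]  H_jac=[-0.5681 0.0000; 0.0000 0.1971]  S=[0.7568 -0.0074; -0.0074 0.1259]  K=[-0.7135 0.0059; -0.0167 0.6408]  nu=[3.8130, 1.9504]  x^+=[1.3990, 4.5259]  P^+=[0.5652 0.0178; 0.0178 0.3579]
step 2: x^-=[2.4400, 4.5259]  P^-=[0.7624 0.0961; 0.0961 0.4779]  H_jac=[-0.7638 0.0000; 0.0000 0.9827]  S=[0.8948 -0.0761; -0.0761 0.5715]  K=[-0.6440 0.0794; -0.0123 0.8201]  nu=[-2.6454, -1.0445]  x^+=[4.0607, 3.7016]  P^+=[0.3798 0.0115; 0.0115 0.0919]
step 3: x^-=[4.9121, 3.7016]  P^-=[0.5600 0.0286; 0.0286 0.2119]  H_jac=[0.1984 0.0000; 0.0000 0.5312]  S=[0.4720 -0.0010; -0.0010 0.1698]  K=[0.2355 0.0910; 0.0134 0.6629]  nu=[-0.7299, 2.6073]  x^+=[4.9774, 5.4202]  P^+=[0.5324 0.0171; 0.0171 0.1372]

x_post = [4.9774, 5.4202]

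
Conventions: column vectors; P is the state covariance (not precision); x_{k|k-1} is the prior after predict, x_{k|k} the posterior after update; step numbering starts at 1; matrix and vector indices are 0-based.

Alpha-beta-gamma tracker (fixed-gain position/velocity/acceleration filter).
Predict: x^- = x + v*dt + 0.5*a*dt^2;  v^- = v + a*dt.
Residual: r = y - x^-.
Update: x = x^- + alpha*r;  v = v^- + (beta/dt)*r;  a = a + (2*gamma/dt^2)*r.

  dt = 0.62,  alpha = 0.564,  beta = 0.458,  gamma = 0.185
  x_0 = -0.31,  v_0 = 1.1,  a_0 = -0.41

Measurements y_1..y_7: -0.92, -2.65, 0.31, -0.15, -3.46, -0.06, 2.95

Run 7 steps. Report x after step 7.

x_post = 1.7031

step 1: x_pred=0.2932  r=-1.2132  x^+=-0.3910  v^+=-0.0504  a^+=-1.5778
step 2: x_pred=-0.7255  r=-1.9245  x^+=-1.8109  v^+=-2.4502  a^+=-3.4301
step 3: x_pred=-3.9893  r=4.2993  x^+=-1.5645  v^+=-1.4009  a^+=0.7082
step 4: x_pred=-2.2970  r=2.1470  x^+=-1.0861  v^+=0.6241  a^+=2.7747
step 5: x_pred=-0.1658  r=-3.2942  x^+=-2.0237  v^+=-0.0890  a^+=-0.3961
step 6: x_pred=-2.1550  r=2.0950  x^+=-0.9734  v^+=1.2131  a^+=1.6205
step 7: x_pred=0.0901  r=2.8599  x^+=1.7031  v^+=4.3304  a^+=4.3732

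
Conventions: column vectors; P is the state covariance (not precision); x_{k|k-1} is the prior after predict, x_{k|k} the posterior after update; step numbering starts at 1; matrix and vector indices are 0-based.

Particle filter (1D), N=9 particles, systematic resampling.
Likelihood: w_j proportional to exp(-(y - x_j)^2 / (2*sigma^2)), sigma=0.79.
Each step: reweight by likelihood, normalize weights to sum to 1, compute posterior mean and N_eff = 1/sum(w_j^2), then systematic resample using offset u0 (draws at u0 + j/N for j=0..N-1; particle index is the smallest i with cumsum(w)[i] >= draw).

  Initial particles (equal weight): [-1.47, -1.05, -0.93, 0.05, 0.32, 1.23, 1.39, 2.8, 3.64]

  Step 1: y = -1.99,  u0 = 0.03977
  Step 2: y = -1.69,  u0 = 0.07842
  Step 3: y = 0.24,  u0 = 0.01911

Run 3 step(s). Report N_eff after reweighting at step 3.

N_eff = 6.8774

step 1: w=[0.4590, 0.2808, 0.2317, 0.0203, 0.0079, 0.0001, 0.0001, 0.0000, 0.0000]  mean=-1.1813  Neff=2.9094  idx=[0, 0, 0, 0, 1, 1, 1, 2, 2]
step 2: w=[0.1324, 0.1324, 0.1324, 0.1324, 0.0991, 0.0991, 0.0991, 0.0866, 0.0866]  mean=-1.2516  Neff=8.7299  idx=[0, 1, 2, 3, 3, 5, 6, 7, 8]
step 3: w=[0.0573, 0.0573, 0.0573, 0.0573, 0.0573, 0.1573, 0.1573, 0.1993, 0.1993]  mean=-1.1226  Neff=6.8774  idx=[0, 2, 4, 5, 6, 6, 7, 7, 8]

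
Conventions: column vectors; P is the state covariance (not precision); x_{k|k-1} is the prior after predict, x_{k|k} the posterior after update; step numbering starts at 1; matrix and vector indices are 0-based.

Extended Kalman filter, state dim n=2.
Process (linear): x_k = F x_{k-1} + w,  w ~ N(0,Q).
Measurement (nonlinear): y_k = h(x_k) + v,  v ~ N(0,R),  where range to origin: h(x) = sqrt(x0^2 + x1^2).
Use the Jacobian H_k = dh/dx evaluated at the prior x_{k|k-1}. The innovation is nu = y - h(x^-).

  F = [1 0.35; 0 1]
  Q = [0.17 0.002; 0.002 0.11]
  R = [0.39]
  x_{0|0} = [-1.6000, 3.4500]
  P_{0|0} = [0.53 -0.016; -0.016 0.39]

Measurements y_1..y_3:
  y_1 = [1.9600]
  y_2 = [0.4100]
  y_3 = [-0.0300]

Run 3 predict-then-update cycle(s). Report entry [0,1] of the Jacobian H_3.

step 1: x^-=[-0.3925, 3.4500]  P^-=[0.7366 0.1225; 0.1225 0.5000]  H_jac=[-0.1130 0.9936]  S=[0.8655]  K=[0.0444; 0.5580]  nu=[-1.5123]  x^+=[-0.4597, 2.6062]  P^+=[0.7349 0.1010; 0.1010 0.2305]
step 2: x^-=[0.4525, 2.6062]  P^-=[1.0038 0.1837; 0.1837 0.3405]  H_jac=[0.1711 0.9853]  S=[0.8119]  K=[0.4345; 0.4520]  nu=[-2.2352]  x^+=[-0.5186, 1.5960]  P^+=[0.8506 0.0243; 0.0243 0.1747]
step 3: x^-=[0.0399, 1.5960]  P^-=[1.0590 0.0874; 0.0874 0.2847]  H_jac=[0.0250 0.9997]  S=[0.6795]  K=[0.1676; 0.4220]  nu=[-1.6265]  x^+=[-0.2327, 0.9096]  P^+=[1.0399 0.0394; 0.0394 0.1637]

H_jac[0,1] = 0.9997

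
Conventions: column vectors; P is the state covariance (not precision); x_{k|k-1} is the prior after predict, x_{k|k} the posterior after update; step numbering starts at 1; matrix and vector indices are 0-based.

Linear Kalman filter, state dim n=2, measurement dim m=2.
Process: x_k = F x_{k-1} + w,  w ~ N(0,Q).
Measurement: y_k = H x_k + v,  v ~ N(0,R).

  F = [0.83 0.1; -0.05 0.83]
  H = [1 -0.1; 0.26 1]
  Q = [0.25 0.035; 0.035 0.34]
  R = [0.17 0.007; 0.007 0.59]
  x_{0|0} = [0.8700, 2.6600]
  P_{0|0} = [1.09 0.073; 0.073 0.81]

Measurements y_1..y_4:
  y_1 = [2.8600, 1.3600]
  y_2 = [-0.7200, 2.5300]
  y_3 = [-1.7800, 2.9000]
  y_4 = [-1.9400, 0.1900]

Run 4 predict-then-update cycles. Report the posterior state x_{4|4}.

step 1: x^-=[0.9881, 2.1643]  P^-=[1.0211 0.1069; 0.1069 0.8947]  S=[1.1787 0.2872; 0.2872 1.6093]  K=[0.8373 0.0820; -0.1305 0.5965]  nu=[2.0883, -1.0612]  x^+=[2.6496, 1.2587]  P^+=[0.1446 0.0167; 0.0167 0.3467]
step 2: x^-=[2.3250, 0.9123]  P^-=[0.3558 0.0692; 0.0692 0.5778]  S=[0.5178 0.1091; 0.1091 1.2278]  K=[0.6585 0.0732; -0.0818 0.4925]  nu=[-2.9538, 1.0132]  x^+=[0.4542, 1.6529]  P^+=[0.1143 0.0181; 0.0181 0.2853]
step 3: x^-=[0.5423, 1.3492]  P^-=[0.3346 0.0663; 0.0663 0.5353]  S=[0.4967 0.1050; 0.1050 1.1824]  K=[0.6450 0.0723; -0.0745 0.4739]  nu=[-2.1874, 1.4098]  x^+=[-0.7665, 2.1804]  P^+=[0.1120 0.0181; 0.0181 0.2744]
step 4: x^-=[-0.4182, 1.8480]  P^-=[0.3329 0.0655; 0.0655 0.5278]  S=[0.4951 0.1046; 0.1046 1.1744]  K=[0.6439 0.0721; -0.0737 0.4705]  nu=[-1.3370, -1.5493]  x^+=[-1.3909, 1.2176]  P^+=[0.1118 0.0180; 0.0180 0.2724]

x_post = [-1.3909, 1.2176]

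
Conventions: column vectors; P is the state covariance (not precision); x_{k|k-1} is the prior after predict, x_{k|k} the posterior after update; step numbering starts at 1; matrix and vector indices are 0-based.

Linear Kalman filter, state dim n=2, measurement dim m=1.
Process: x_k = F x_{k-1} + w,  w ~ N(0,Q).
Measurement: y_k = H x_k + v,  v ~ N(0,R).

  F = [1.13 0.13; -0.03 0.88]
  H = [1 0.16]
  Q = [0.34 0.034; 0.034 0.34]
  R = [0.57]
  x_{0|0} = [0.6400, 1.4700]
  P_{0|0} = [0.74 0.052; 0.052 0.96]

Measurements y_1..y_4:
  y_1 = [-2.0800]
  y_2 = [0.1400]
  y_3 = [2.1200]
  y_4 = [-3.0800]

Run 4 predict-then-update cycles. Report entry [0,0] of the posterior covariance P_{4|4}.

P_post[0,0] = 0.3300

step 1: x^-=[0.9143, 1.2744]  P^-=[1.3164 0.1702; 0.1702 1.0813]  S=[1.9686]  K=[0.6826; 0.1744]  nu=[-3.1982]  x^+=[-1.2686, 0.7167]  P^+=[0.3993 -0.0640; -0.0640 1.0215]
step 2: x^-=[-1.3404, 0.6688]  P^-=[0.8483 0.0739; 0.0739 1.1348]  S=[1.4710]  K=[0.5847; 0.1737]  nu=[1.3734]  x^+=[-0.5373, 0.9073]  P^+=[0.3454 -0.0755; -0.0755 1.0904]
step 3: x^-=[-0.4892, 0.8145]  P^-=[0.7773 0.0723; 0.0723 1.1887]  S=[1.4008]  K=[0.5631; 0.1874]  nu=[2.4789]  x^+=[0.9067, 1.2790]  P^+=[0.3331 -0.0755; -0.0755 1.1395]
step 4: x^-=[1.1908, 1.0983]  P^-=[0.7624 0.0783; 0.0783 1.2267]  S=[1.3888]  K=[0.5579; 0.1977]  nu=[-4.4465]  x^+=[-1.2901, 0.2193]  P^+=[0.3300 -0.0749; -0.0749 1.1725]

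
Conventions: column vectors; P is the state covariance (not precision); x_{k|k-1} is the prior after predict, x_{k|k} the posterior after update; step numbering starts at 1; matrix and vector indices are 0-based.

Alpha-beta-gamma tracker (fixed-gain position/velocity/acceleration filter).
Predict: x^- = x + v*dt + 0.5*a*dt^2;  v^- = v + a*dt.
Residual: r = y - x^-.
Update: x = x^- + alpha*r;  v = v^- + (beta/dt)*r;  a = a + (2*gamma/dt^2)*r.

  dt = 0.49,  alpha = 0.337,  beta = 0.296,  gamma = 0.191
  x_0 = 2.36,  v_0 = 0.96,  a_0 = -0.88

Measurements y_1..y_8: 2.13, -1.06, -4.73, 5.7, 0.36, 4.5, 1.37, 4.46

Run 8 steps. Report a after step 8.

step 1: x_pred=2.7248  r=-0.5948  x^+=2.5243  v^+=0.1695  a^+=-1.8263
step 2: x_pred=2.3881  r=-3.4481  x^+=1.2261  v^+=-2.8083  a^+=-7.3123
step 3: x_pred=-1.0278  r=-3.7022  x^+=-2.2754  v^+=-8.6278  a^+=-13.2025
step 4: x_pred=-8.0880  r=13.7880  x^+=-3.4414  v^+=-6.7679  a^+=8.7343
step 5: x_pred=-5.7092  r=6.0692  x^+=-3.6639  v^+=1.1781  a^+=18.3903
step 6: x_pred=-0.8788  r=5.3788  x^+=0.9338  v^+=13.4386  a^+=26.9480
step 7: x_pred=10.7539  r=-9.3839  x^+=7.5915  v^+=20.9745  a^+=12.0182
step 8: x_pred=19.3118  r=-14.8518  x^+=14.3068  v^+=17.8917  a^+=-11.6111

a_post = -11.6111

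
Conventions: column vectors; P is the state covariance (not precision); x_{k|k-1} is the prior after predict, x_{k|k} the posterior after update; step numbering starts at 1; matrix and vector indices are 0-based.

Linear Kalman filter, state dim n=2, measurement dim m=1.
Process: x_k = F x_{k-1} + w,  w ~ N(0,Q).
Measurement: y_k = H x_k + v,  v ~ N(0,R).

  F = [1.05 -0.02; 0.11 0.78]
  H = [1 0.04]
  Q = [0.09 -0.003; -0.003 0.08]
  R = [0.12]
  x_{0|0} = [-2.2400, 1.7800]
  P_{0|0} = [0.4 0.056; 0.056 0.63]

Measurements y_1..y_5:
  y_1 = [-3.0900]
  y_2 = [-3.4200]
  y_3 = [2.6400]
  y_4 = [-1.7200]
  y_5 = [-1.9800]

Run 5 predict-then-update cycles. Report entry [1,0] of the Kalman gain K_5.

step 1: x^-=[-2.3876, 1.1420]  P^-=[0.5289 0.0791; 0.0791 0.4777]  S=[0.6560]  K=[0.8111; 0.1497]  nu=[-0.7481]  x^+=[-2.9944, 1.0300]  P^+=[0.0974 -0.0006; -0.0006 0.4630]
step 2: x^-=[-3.1647, 0.4740]  P^-=[0.1975 0.0006; 0.0006 0.3628]  S=[0.3182]  K=[0.6209; 0.0474]  nu=[-0.2743]  x^+=[-3.3350, 0.4610]  P^+=[0.0749 -0.0088; -0.0088 0.3621]
step 3: x^-=[-3.5110, -0.0073]  P^-=[0.1731 -0.0072; -0.0072 0.2997]  S=[0.2930]  K=[0.5897; 0.0164]  nu=[6.1512]  x^+=[0.1166, 0.0936]  P^+=[0.0712 -0.0100; -0.0100 0.2996]
step 4: x^-=[0.1206, 0.0858]  P^-=[0.1690 -0.0076; -0.0076 0.2614]  S=[0.2888]  K=[0.5841; 0.0098]  nu=[-1.8440]  x^+=[-0.9565, 0.0678]  P^+=[0.0705 -0.0093; -0.0093 0.2614]
step 5: x^-=[-1.0057, -0.0523]  P^-=[0.1682 -0.0065; -0.0065 0.2383]  S=[0.2880]  K=[0.5830; 0.0104]  nu=[-0.9722]  x^+=[-1.5725, -0.0625]  P^+=[0.0703 -0.0083; -0.0083 0.2383]

K[1,0] = 0.0104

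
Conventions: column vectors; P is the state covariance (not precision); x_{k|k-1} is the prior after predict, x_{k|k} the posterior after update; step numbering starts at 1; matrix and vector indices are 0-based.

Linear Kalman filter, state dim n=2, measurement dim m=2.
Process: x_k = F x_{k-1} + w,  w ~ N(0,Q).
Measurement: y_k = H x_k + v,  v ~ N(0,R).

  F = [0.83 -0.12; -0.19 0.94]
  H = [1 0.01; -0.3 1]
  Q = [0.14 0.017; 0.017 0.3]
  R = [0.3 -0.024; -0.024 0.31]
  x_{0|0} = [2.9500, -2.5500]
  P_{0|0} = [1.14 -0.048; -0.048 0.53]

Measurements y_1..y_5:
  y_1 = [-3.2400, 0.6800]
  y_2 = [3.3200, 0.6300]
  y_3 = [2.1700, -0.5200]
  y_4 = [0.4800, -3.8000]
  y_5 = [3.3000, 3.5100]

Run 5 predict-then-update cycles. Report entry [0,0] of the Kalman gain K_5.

step 1: x^-=[2.7545, -2.9575]  P^-=[0.9425 -0.2611; -0.2611 0.8266]  S=[1.2374 -0.5588; -0.5588 1.3781]  K=[0.7117 -0.1061; 0.1129 0.7024]  nu=[-5.9649, 4.4638]  x^+=[-1.9642, -0.4953]  P^+=[0.2159 0.0148; 0.0148 0.2195]
step 2: x^-=[-1.5708, -0.0924]  P^-=[0.2889 -0.0299; -0.0299 0.4964]  S=[0.5884 -0.1355; -0.1355 0.8504]  K=[0.4765 -0.0612; 0.0981 0.6100]  nu=[4.8918, 0.2512]  x^+=[0.7446, 0.5407]  P^+=[0.1443 0.0129; 0.0129 0.1906]
step 3: x^-=[0.5531, 0.3668]  P^-=[0.2396 -0.0169; -0.0169 0.4690]  S=[0.5393 -0.1080; -0.1080 0.8107]  K=[0.4336 -0.0517; 0.0971 0.5977]  nu=[1.6132, -0.7209]  x^+=[1.2899, 0.0926]  P^+=[0.1312 0.0129; 0.0129 0.1868]
step 4: x^-=[1.0595, -0.1581]  P^-=[0.2305 -0.0144; -0.0144 0.4652]  S=[0.5302 -0.1028; -0.1028 0.8046]  K=[0.4248 -0.0495; 0.0972 0.5960]  nu=[-0.5779, -3.3241]  x^+=[0.9786, -2.1954]  P^+=[0.1285 0.0130; 0.0130 0.1863]
step 5: x^-=[1.0757, -2.2496]  P^-=[0.2286 -0.0138; -0.0138 0.4646]  S=[0.5284 -0.1017; -0.1017 0.8035]  K=[0.4230 -0.0490; 0.0973 0.5957]  nu=[2.2468, 6.0823]  x^+=[1.7278, 1.5925]  P^+=[0.1279 0.0130; 0.0130 0.1863]

K[0,0] = 0.4230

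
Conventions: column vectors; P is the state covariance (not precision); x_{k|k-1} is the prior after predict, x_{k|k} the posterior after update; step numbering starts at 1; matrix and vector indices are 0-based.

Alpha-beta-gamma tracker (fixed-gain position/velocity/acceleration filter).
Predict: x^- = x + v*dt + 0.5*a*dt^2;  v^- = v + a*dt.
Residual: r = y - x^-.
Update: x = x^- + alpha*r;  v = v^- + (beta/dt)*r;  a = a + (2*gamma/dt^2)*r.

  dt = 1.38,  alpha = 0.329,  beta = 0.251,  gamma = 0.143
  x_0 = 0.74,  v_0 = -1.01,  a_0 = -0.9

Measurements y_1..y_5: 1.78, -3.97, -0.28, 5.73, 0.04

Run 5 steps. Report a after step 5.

step 1: x_pred=-1.5108  r=3.2908  x^+=-0.4281  v^+=-1.6535  a^+=-0.4058
step 2: x_pred=-3.0963  r=-0.8737  x^+=-3.3837  v^+=-2.3724  a^+=-0.5370
step 3: x_pred=-7.1690  r=6.8890  x^+=-4.9025  v^+=-1.8605  a^+=0.4976
step 4: x_pred=-6.9961  r=12.7261  x^+=-2.8092  v^+=1.1409  a^+=2.4088
step 5: x_pred=1.0588  r=-1.0188  x^+=0.7236  v^+=4.2796  a^+=2.2558

a_post = 2.2558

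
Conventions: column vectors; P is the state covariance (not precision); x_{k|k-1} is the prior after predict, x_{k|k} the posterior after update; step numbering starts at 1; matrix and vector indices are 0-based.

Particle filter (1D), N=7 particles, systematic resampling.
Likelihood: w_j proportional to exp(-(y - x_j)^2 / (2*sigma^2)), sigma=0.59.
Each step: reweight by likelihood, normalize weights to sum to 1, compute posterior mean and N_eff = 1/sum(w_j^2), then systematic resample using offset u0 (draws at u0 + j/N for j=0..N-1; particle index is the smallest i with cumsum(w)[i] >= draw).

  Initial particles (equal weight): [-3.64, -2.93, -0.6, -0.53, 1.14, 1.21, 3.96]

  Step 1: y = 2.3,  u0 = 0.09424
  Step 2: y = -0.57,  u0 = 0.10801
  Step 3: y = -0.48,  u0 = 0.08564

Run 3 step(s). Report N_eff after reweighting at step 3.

step 1: w=[0.0000, 0.0000, 0.0000, 0.0000, 0.4191, 0.5255, 0.0553]  mean=1.3327  Neff=2.1983  idx=[4, 4, 4, 5, 5, 5, 6]
step 2: w=[0.1956, 0.1956, 0.1956, 0.1377, 0.1377, 0.1377, 0.0000]  mean=1.1689  Neff=5.8243  idx=[0, 1, 2, 2, 3, 4, 5]
step 3: w=[0.1626, 0.1626, 0.1626, 0.1626, 0.1166, 0.1166, 0.1166]  mean=1.1645  Neff=6.8265  idx=[0, 1, 2, 3, 4, 5, 6]

N_eff = 6.8265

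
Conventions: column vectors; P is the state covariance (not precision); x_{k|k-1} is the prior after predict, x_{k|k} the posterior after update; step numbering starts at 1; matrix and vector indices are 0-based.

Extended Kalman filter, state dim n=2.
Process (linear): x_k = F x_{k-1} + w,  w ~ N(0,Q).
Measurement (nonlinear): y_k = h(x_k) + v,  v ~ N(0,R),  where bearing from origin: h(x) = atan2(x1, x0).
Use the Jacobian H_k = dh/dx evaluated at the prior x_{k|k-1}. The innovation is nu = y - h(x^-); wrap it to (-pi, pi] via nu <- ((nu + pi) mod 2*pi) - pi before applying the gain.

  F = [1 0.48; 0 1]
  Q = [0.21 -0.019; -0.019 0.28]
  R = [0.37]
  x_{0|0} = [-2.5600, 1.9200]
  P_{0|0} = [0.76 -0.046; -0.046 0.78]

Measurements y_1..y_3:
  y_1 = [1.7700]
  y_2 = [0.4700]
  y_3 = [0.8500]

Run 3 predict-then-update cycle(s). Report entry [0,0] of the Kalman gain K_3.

K[0,0] = -0.4419

step 1: x^-=[-1.6384, 1.9200]  P^-=[1.1056 0.3094; 0.3094 1.0600]  H_jac=[-0.3014 -0.2572]  S=[0.5885]  K=[-0.7014; -0.6217]  nu=[-0.5072]  x^+=[-1.2826, 2.2353]  P^+=[0.8160 0.0528; 0.0528 0.8326]
step 2: x^-=[-0.2097, 2.2353]  P^-=[1.2685 0.4334; 0.4334 1.1126]  H_jac=[-0.4435 -0.0416]  S=[0.6374]  K=[-0.9109; -0.3742]  nu=[-1.1943]  x^+=[0.8782, 2.6822]  P^+=[0.7397 0.2162; 0.2162 1.0233]
step 3: x^-=[2.1657, 2.6822]  P^-=[1.3930 0.6884; 0.6884 1.3033]  H_jac=[-0.2257 0.1822]  S=[0.4276]  K=[-0.4419; 0.1921]  nu=[-0.0415]  x^+=[2.1840, 2.6742]  P^+=[1.3095 0.7247; 0.7247 1.2875]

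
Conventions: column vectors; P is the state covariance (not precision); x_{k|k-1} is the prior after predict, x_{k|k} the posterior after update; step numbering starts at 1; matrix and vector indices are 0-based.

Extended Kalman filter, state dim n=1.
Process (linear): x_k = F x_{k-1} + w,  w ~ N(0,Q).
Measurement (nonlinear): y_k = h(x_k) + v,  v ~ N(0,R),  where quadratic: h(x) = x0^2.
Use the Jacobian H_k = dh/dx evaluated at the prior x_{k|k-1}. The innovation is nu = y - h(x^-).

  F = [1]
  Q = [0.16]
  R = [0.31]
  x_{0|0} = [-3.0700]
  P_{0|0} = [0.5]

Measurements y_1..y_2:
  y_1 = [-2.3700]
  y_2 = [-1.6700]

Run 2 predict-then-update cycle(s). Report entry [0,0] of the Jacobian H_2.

step 1: x^-=[-3.0700]  P^-=[0.6600]  H_jac=[-6.1400]  S=[25.1917]  K=[-0.1609]  nu=[-11.7949]  x^+=[-1.1726]  P^+=[0.0081]
step 2: x^-=[-1.1726]  P^-=[0.1681]  H_jac=[-2.3453]  S=[1.2347]  K=[-0.3193]  nu=[-3.0451]  x^+=[-0.2002]  P^+=[0.0422]

H_jac[0,0] = -2.3453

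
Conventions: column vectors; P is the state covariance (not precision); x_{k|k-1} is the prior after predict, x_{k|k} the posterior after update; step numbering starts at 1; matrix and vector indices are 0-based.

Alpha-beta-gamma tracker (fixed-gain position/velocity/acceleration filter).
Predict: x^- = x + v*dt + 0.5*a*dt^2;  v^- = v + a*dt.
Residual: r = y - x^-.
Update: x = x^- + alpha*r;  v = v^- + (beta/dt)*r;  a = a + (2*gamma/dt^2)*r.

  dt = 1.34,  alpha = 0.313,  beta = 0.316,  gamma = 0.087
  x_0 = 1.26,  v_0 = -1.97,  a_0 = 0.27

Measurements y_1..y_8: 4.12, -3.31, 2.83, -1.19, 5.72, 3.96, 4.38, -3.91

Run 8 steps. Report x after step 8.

x_post = 5.2617

step 1: x_pred=-1.1374  r=5.2574  x^+=0.5082  v^+=-0.3684  a^+=0.7795
step 2: x_pred=0.7143  r=-4.0243  x^+=-0.5453  v^+=-0.2729  a^+=0.3895
step 3: x_pred=-0.5613  r=3.3913  x^+=0.5001  v^+=1.0487  a^+=0.7181
step 4: x_pred=2.5502  r=-3.7402  x^+=1.3795  v^+=1.1290  a^+=0.3557
step 5: x_pred=3.2117  r=2.5083  x^+=3.9968  v^+=2.1971  a^+=0.5988
step 6: x_pred=7.4785  r=-3.5185  x^+=6.3772  v^+=2.1697  a^+=0.2578
step 7: x_pred=9.5161  r=-5.1361  x^+=7.9085  v^+=1.3040  a^+=-0.2399
step 8: x_pred=9.4404  r=-13.3504  x^+=5.2617  v^+=-2.1658  a^+=-1.5336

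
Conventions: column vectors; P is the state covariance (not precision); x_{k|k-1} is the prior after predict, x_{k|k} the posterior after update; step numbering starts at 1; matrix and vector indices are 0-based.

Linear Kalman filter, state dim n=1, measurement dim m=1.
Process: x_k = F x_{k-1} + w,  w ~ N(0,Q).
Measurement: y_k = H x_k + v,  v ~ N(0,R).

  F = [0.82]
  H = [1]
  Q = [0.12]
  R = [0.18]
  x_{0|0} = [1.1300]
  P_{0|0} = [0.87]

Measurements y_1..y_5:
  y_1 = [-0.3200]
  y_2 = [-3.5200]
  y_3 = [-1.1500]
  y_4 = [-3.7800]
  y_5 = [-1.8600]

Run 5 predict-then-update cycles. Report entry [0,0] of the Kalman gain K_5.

K[0,0] = 0.5011

step 1: x^-=[0.9266]  P^-=[0.7050]  S=[0.8850]  K=[0.7966]  nu=[-1.2466]  x^+=[-0.0665]  P^+=[0.1434]
step 2: x^-=[-0.0545]  P^-=[0.2164]  S=[0.3964]  K=[0.5459]  nu=[-3.4655]  x^+=[-1.9464]  P^+=[0.0983]
step 3: x^-=[-1.5961]  P^-=[0.1861]  S=[0.3661]  K=[0.5083]  nu=[0.4461]  x^+=[-1.3693]  P^+=[0.0915]
step 4: x^-=[-1.1229]  P^-=[0.1815]  S=[0.3615]  K=[0.5021]  nu=[-2.6571]  x^+=[-2.4570]  P^+=[0.0904]
step 5: x^-=[-2.0147]  P^-=[0.1808]  S=[0.3608]  K=[0.5011]  nu=[0.1547]  x^+=[-1.9372]  P^+=[0.0902]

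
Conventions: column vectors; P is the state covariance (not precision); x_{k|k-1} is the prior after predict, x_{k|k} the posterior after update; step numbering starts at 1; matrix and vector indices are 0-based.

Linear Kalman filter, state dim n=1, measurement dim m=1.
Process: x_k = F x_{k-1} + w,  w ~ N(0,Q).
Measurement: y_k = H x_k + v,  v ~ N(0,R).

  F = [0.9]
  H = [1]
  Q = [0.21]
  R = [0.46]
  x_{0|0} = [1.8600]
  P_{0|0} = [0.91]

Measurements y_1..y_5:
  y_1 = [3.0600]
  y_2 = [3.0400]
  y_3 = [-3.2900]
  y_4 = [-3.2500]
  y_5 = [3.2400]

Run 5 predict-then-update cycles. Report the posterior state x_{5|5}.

step 1: x^-=[1.6740]  P^-=[0.9471]  S=[1.4071]  K=[0.6731]  nu=[1.3860]  x^+=[2.6069]  P^+=[0.3096]
step 2: x^-=[2.3462]  P^-=[0.4608]  S=[0.9208]  K=[0.5004]  nu=[0.6938]  x^+=[2.6934]  P^+=[0.2302]
step 3: x^-=[2.4241]  P^-=[0.3965]  S=[0.8565]  K=[0.4629]  nu=[-5.7141]  x^+=[-0.2210]  P^+=[0.2129]
step 4: x^-=[-0.1989]  P^-=[0.3825]  S=[0.8425]  K=[0.4540]  nu=[-3.0511]  x^+=[-1.5841]  P^+=[0.2088]
step 5: x^-=[-1.4257]  P^-=[0.3792]  S=[0.8392]  K=[0.4518]  nu=[4.6657]  x^+=[0.6824]  P^+=[0.2078]

x_post = [0.6824]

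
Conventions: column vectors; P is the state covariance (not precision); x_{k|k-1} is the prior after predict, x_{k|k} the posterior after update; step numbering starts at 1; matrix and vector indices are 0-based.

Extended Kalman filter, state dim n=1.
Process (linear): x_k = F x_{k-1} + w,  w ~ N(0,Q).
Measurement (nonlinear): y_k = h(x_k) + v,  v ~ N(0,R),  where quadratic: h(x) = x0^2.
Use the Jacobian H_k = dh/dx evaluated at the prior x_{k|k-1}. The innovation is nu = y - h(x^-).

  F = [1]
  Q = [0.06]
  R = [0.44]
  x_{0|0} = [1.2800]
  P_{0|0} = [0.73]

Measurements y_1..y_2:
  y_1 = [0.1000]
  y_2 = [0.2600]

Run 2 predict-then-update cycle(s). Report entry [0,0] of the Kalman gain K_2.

step 1: x^-=[1.2800]  P^-=[0.7900]  H_jac=[2.5600]  S=[5.6173]  K=[0.3600]  nu=[-1.5384]  x^+=[0.7261]  P^+=[0.0619]
step 2: x^-=[0.7261]  P^-=[0.1219]  H_jac=[1.4523]  S=[0.6971]  K=[0.2539]  nu=[-0.2673]  x^+=[0.6583]  P^+=[0.0769]

K[0,0] = 0.2539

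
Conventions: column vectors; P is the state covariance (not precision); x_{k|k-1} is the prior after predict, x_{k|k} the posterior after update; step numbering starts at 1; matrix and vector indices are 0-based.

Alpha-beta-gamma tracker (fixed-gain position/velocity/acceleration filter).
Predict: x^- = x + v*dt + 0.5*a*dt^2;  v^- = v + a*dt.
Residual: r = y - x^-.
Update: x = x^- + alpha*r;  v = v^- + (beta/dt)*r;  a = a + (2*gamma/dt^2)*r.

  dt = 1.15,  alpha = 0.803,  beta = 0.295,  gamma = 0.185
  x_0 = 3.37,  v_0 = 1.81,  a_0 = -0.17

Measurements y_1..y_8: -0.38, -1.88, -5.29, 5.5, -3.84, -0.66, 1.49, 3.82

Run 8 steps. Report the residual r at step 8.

resid = -3.4879

step 1: x_pred=5.3391  r=-5.7191  x^+=0.7467  v^+=0.1474  a^+=-1.7700
step 2: x_pred=-0.2542  r=-1.6258  x^+=-1.5597  v^+=-2.3052  a^+=-2.2249
step 3: x_pred=-5.6819  r=0.3919  x^+=-5.3672  v^+=-4.7633  a^+=-2.1153
step 4: x_pred=-12.2437  r=17.7437  x^+=2.0045  v^+=-2.6442  a^+=2.8489
step 5: x_pred=0.8476  r=-4.6876  x^+=-2.9165  v^+=-0.5703  a^+=1.5375
step 6: x_pred=-2.5558  r=1.8958  x^+=-1.0335  v^+=1.6841  a^+=2.0679
step 7: x_pred=2.2706  r=-0.7806  x^+=1.6438  v^+=3.8619  a^+=1.8495
step 8: x_pred=7.3079  r=-3.4879  x^+=4.5071  v^+=5.0941  a^+=0.8737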